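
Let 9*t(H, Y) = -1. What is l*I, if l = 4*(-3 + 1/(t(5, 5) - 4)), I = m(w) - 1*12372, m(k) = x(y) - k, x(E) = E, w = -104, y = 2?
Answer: 5887680/37 ≈ 1.5913e+5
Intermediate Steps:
t(H, Y) = -⅑ (t(H, Y) = (⅑)*(-1) = -⅑)
m(k) = 2 - k
I = -12266 (I = (2 - 1*(-104)) - 1*12372 = (2 + 104) - 12372 = 106 - 12372 = -12266)
l = -480/37 (l = 4*(-3 + 1/(-⅑ - 4)) = 4*(-3 + 1/(-37/9)) = 4*(-3 - 9/37) = 4*(-120/37) = -480/37 ≈ -12.973)
l*I = -480/37*(-12266) = 5887680/37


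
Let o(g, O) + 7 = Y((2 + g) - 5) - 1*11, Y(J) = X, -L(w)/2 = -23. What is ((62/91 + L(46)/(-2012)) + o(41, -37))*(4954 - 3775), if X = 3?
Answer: -1547922069/91546 ≈ -16909.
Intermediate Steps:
L(w) = 46 (L(w) = -2*(-23) = 46)
Y(J) = 3
o(g, O) = -15 (o(g, O) = -7 + (3 - 1*11) = -7 + (3 - 11) = -7 - 8 = -15)
((62/91 + L(46)/(-2012)) + o(41, -37))*(4954 - 3775) = ((62/91 + 46/(-2012)) - 15)*(4954 - 3775) = ((62*(1/91) + 46*(-1/2012)) - 15)*1179 = ((62/91 - 23/1006) - 15)*1179 = (60279/91546 - 15)*1179 = -1312911/91546*1179 = -1547922069/91546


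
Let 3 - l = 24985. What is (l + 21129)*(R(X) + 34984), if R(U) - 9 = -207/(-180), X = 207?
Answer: -2696649199/20 ≈ -1.3483e+8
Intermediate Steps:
l = -24982 (l = 3 - 1*24985 = 3 - 24985 = -24982)
R(U) = 203/20 (R(U) = 9 - 207/(-180) = 9 - 207*(-1/180) = 9 + 23/20 = 203/20)
(l + 21129)*(R(X) + 34984) = (-24982 + 21129)*(203/20 + 34984) = -3853*699883/20 = -2696649199/20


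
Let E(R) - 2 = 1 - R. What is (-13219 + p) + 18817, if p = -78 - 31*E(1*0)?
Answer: 5427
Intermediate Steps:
E(R) = 3 - R (E(R) = 2 + (1 - R) = 3 - R)
p = -171 (p = -78 - 31*(3 - 0) = -78 - 31*(3 - 1*0) = -78 - 31*(3 + 0) = -78 - 31*3 = -78 - 93 = -171)
(-13219 + p) + 18817 = (-13219 - 171) + 18817 = -13390 + 18817 = 5427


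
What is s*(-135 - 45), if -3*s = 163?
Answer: 9780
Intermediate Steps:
s = -163/3 (s = -1/3*163 = -163/3 ≈ -54.333)
s*(-135 - 45) = -163*(-135 - 45)/3 = -163/3*(-180) = 9780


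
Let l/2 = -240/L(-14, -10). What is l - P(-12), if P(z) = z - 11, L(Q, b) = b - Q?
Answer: -97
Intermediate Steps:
l = -120 (l = 2*(-240/(-10 - 1*(-14))) = 2*(-240/(-10 + 14)) = 2*(-240/4) = 2*(-240*1/4) = 2*(-60) = -120)
P(z) = -11 + z
l - P(-12) = -120 - (-11 - 12) = -120 - 1*(-23) = -120 + 23 = -97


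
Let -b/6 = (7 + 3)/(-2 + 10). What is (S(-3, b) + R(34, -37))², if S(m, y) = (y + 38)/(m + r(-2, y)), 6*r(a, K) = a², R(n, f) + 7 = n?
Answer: 38025/196 ≈ 194.01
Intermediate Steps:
R(n, f) = -7 + n
r(a, K) = a²/6
b = -15/2 (b = -6*(7 + 3)/(-2 + 10) = -60/8 = -6*5/4 = -15/2 ≈ -7.5000)
S(m, y) = (38 + y)/(⅔ + m) (S(m, y) = (y + 38)/(m + (⅙)*(-2)²) = (38 + y)/(m + (⅙)*4) = (38 + y)/(m + ⅔) = (38 + y)/(⅔ + m))
(S(-3, b) + R(34, -37))² = (3*(38 - 15/2)/(2 + 3*(-3)) + (-7 + 34))² = (3*(61/2)/(2 - 9) + 27)² = (3*(61/2)/(-7) + 27)² = (3*(-⅐)*(61/2) + 27)² = (-183/14 + 27)² = (195/14)² = 38025/196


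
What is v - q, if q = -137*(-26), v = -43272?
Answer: -46834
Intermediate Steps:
q = 3562
v - q = -43272 - 1*3562 = -43272 - 3562 = -46834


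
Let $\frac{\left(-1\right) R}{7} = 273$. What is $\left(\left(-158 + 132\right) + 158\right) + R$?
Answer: $-1779$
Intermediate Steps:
$R = -1911$ ($R = \left(-7\right) 273 = -1911$)
$\left(\left(-158 + 132\right) + 158\right) + R = \left(\left(-158 + 132\right) + 158\right) - 1911 = \left(-26 + 158\right) - 1911 = 132 - 1911 = -1779$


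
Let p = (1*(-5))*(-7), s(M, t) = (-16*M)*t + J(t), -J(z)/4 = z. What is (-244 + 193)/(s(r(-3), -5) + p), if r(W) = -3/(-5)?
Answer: -51/103 ≈ -0.49515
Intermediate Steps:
J(z) = -4*z
r(W) = ⅗ (r(W) = -3*(-⅕) = ⅗)
s(M, t) = -4*t - 16*M*t (s(M, t) = (-16*M)*t - 4*t = -16*M*t - 4*t = -4*t - 16*M*t)
p = 35 (p = -5*(-7) = 35)
(-244 + 193)/(s(r(-3), -5) + p) = (-244 + 193)/(4*(-5)*(-1 - 4*⅗) + 35) = -51/(4*(-5)*(-1 - 12/5) + 35) = -51/(4*(-5)*(-17/5) + 35) = -51/(68 + 35) = -51/103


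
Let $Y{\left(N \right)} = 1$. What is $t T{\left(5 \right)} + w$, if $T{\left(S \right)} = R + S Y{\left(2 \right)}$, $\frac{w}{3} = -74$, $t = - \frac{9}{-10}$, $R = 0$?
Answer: $- \frac{435}{2} \approx -217.5$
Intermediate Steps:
$t = \frac{9}{10}$ ($t = \left(-9\right) \left(- \frac{1}{10}\right) = \frac{9}{10} \approx 0.9$)
$w = -222$ ($w = 3 \left(-74\right) = -222$)
$T{\left(S \right)} = S$ ($T{\left(S \right)} = 0 + S 1 = 0 + S = S$)
$t T{\left(5 \right)} + w = \frac{9}{10} \cdot 5 - 222 = \frac{9}{2} - 222 = - \frac{435}{2}$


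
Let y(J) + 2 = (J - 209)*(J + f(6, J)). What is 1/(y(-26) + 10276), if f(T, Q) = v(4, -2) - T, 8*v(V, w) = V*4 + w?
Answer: 4/69531 ≈ 5.7528e-5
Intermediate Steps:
v(V, w) = V/2 + w/8 (v(V, w) = (V*4 + w)/8 = (4*V + w)/8 = (w + 4*V)/8 = V/2 + w/8)
f(T, Q) = 7/4 - T (f(T, Q) = ((½)*4 + (⅛)*(-2)) - T = (2 - ¼) - T = 7/4 - T)
y(J) = -2 + (-209 + J)*(-17/4 + J) (y(J) = -2 + (J - 209)*(J + (7/4 - 1*6)) = -2 + (-209 + J)*(J + (7/4 - 6)) = -2 + (-209 + J)*(J - 17/4) = -2 + (-209 + J)*(-17/4 + J))
1/(y(-26) + 10276) = 1/((3545/4 + (-26)² - 853/4*(-26)) + 10276) = 1/((3545/4 + 676 + 11089/2) + 10276) = 1/(28427/4 + 10276) = 1/(69531/4) = 4/69531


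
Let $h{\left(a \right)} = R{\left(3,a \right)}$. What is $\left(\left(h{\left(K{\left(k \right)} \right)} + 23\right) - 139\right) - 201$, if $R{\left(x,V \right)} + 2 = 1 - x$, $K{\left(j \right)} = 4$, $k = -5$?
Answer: $-321$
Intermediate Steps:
$R{\left(x,V \right)} = -1 - x$ ($R{\left(x,V \right)} = -2 - \left(-1 + x\right) = -1 - x$)
$h{\left(a \right)} = -4$ ($h{\left(a \right)} = -1 - 3 = -4$)
$\left(\left(h{\left(K{\left(k \right)} \right)} + 23\right) - 139\right) - 201 = \left(\left(-4 + 23\right) - 139\right) - 201 = \left(19 - 139\right) - 201 = -120 - 201 = -321$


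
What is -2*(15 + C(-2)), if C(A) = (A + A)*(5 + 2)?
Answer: 26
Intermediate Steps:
C(A) = 14*A (C(A) = (2*A)*7 = 14*A)
-2*(15 + C(-2)) = -2*(15 + 14*(-2)) = -2*(15 - 28) = -2*(-13) = 26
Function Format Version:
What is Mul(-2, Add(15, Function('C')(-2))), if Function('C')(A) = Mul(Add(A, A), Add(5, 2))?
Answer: 26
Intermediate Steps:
Function('C')(A) = Mul(14, A) (Function('C')(A) = Mul(Mul(2, A), 7) = Mul(14, A))
Mul(-2, Add(15, Function('C')(-2))) = Mul(-2, Add(15, Mul(14, -2))) = Mul(-2, Add(15, -28)) = Mul(-2, -13) = 26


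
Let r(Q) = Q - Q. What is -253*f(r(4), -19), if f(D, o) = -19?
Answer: 4807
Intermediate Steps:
r(Q) = 0
-253*f(r(4), -19) = -253*(-19) = 4807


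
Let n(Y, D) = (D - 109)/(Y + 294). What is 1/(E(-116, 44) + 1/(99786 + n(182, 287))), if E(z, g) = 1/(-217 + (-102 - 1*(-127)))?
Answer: -4559838144/23703461 ≈ -192.37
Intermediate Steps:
n(Y, D) = (-109 + D)/(294 + Y)
E(z, g) = -1/192 (E(z, g) = 1/(-217 + (-102 + 127)) = 1/(-217 + 25) = 1/(-192) = -1/192)
1/(E(-116, 44) + 1/(99786 + n(182, 287))) = 1/(-1/192 + 1/(99786 + (-109 + 287)/(294 + 182))) = 1/(-1/192 + 1/(99786 + 178/476)) = 1/(-1/192 + 1/(99786 + (1/476)*178)) = 1/(-1/192 + 1/(99786 + 89/238)) = 1/(-1/192 + 1/(23749157/238)) = 1/(-1/192 + 238/23749157) = 1/(-23703461/4559838144) = -4559838144/23703461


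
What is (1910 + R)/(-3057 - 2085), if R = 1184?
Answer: -1547/2571 ≈ -0.60171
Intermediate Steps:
(1910 + R)/(-3057 - 2085) = (1910 + 1184)/(-3057 - 2085) = 3094/(-5142) = 3094*(-1/5142) = -1547/2571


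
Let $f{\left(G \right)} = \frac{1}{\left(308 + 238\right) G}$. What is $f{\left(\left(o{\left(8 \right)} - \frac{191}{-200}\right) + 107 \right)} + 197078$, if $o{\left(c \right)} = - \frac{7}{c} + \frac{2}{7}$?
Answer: $\frac{288826086301}{1465542} \approx 1.9708 \cdot 10^{5}$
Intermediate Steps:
$o{\left(c \right)} = \frac{2}{7} - \frac{7}{c}$ ($o{\left(c \right)} = - \frac{7}{c} + 2 \cdot \frac{1}{7} = - \frac{7}{c} + \frac{2}{7} = \frac{2}{7} - \frac{7}{c}$)
$f{\left(G \right)} = \frac{1}{546 G}$
$f{\left(\left(o{\left(8 \right)} - \frac{191}{-200}\right) + 107 \right)} + 197078 = \frac{1}{546 \left(\left(\left(\frac{2}{7} - \frac{7}{8}\right) - \frac{191}{-200}\right) + 107\right)} + 197078 = \frac{1}{546 \left(\left(\left(\frac{2}{7} - \frac{7}{8}\right) - - \frac{191}{200}\right) + 107\right)} + 197078 = \frac{1}{546 \left(\left(\left(\frac{2}{7} - \frac{7}{8}\right) + \frac{191}{200}\right) + 107\right)} + 197078 = \frac{1}{546 \left(\left(- \frac{33}{56} + \frac{191}{200}\right) + 107\right)} + 197078 = \frac{1}{546 \left(\frac{64}{175} + 107\right)} + 197078 = \frac{1}{546 \cdot \frac{18789}{175}} + 197078 = \frac{1}{546} \cdot \frac{175}{18789} + 197078 = \frac{25}{1465542} + 197078 = \frac{288826086301}{1465542}$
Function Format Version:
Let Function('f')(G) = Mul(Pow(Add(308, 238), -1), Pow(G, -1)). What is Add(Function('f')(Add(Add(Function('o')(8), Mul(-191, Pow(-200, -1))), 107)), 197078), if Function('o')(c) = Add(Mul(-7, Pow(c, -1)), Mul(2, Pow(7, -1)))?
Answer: Rational(288826086301, 1465542) ≈ 1.9708e+5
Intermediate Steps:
Function('o')(c) = Add(Rational(2, 7), Mul(-7, Pow(c, -1))) (Function('o')(c) = Add(Mul(-7, Pow(c, -1)), Mul(2, Rational(1, 7))) = Add(Mul(-7, Pow(c, -1)), Rational(2, 7)) = Add(Rational(2, 7), Mul(-7, Pow(c, -1))))
Function('f')(G) = Mul(Rational(1, 546), Pow(G, -1)) (Function('f')(G) = Mul(Pow(546, -1), Pow(G, -1)) = Mul(Rational(1, 546), Pow(G, -1)))
Add(Function('f')(Add(Add(Function('o')(8), Mul(-191, Pow(-200, -1))), 107)), 197078) = Add(Mul(Rational(1, 546), Pow(Add(Add(Add(Rational(2, 7), Mul(-7, Pow(8, -1))), Mul(-191, Pow(-200, -1))), 107), -1)), 197078) = Add(Mul(Rational(1, 546), Pow(Add(Add(Add(Rational(2, 7), Mul(-7, Rational(1, 8))), Mul(-191, Rational(-1, 200))), 107), -1)), 197078) = Add(Mul(Rational(1, 546), Pow(Add(Add(Add(Rational(2, 7), Rational(-7, 8)), Rational(191, 200)), 107), -1)), 197078) = Add(Mul(Rational(1, 546), Pow(Add(Add(Rational(-33, 56), Rational(191, 200)), 107), -1)), 197078) = Add(Mul(Rational(1, 546), Pow(Add(Rational(64, 175), 107), -1)), 197078) = Add(Mul(Rational(1, 546), Pow(Rational(18789, 175), -1)), 197078) = Add(Mul(Rational(1, 546), Rational(175, 18789)), 197078) = Add(Rational(25, 1465542), 197078) = Rational(288826086301, 1465542)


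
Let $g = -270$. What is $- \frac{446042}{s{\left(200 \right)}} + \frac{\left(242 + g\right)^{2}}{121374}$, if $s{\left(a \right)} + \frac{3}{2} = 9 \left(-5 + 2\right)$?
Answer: $\frac{18045974684}{1153053} \approx 15651.0$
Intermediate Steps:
$s{\left(a \right)} = - \frac{57}{2}$ ($s{\left(a \right)} = - \frac{3}{2} + 9 \left(-5 + 2\right) = - \frac{3}{2} + 9 \left(-3\right) = - \frac{3}{2} - 27 = - \frac{57}{2}$)
$- \frac{446042}{s{\left(200 \right)}} + \frac{\left(242 + g\right)^{2}}{121374} = - \frac{446042}{- \frac{57}{2}} + \frac{\left(242 - 270\right)^{2}}{121374} = \left(-446042\right) \left(- \frac{2}{57}\right) + \left(-28\right)^{2} \cdot \frac{1}{121374} = \frac{892084}{57} + 784 \cdot \frac{1}{121374} = \frac{892084}{57} + \frac{392}{60687} = \frac{18045974684}{1153053}$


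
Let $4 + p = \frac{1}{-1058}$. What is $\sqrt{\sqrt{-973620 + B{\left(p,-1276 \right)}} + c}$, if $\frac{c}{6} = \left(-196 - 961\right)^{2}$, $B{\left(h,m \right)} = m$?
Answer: $\sqrt{8031894 + 4 i \sqrt{60931}} \approx 2834.1 + 0.17 i$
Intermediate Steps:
$p = - \frac{4233}{1058}$ ($p = -4 + \frac{1}{-1058} = -4 - \frac{1}{1058} = - \frac{4233}{1058} \approx -4.0009$)
$c = 8031894$ ($c = 6 \left(-196 - 961\right)^{2} = 6 \left(-1157\right)^{2} = 6 \cdot 1338649 = 8031894$)
$\sqrt{\sqrt{-973620 + B{\left(p,-1276 \right)}} + c} = \sqrt{\sqrt{-973620 - 1276} + 8031894} = \sqrt{\sqrt{-974896} + 8031894} = \sqrt{4 i \sqrt{60931} + 8031894} = \sqrt{8031894 + 4 i \sqrt{60931}}$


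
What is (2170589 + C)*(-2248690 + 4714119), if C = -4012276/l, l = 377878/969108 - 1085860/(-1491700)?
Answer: -20186196500032002285509/5771415091 ≈ -3.4976e+12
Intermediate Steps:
l = 5771415091/5162922870 (l = 377878*(1/969108) - 1085860*(-1/1491700) = 188939/484554 + 54293/74585 = 5771415091/5162922870 ≈ 1.1179)
C = -20715071521152120/5771415091 (C = -4012276/5771415091/5162922870 = -4012276*5162922870/5771415091 = -20715071521152120/5771415091 ≈ -3.5893e+6)
(2170589 + C)*(-2248690 + 4714119) = (2170589 - 20715071521152120/5771415091)*(-2248690 + 4714119) = -8187701410193521/5771415091*2465429 = -20186196500032002285509/5771415091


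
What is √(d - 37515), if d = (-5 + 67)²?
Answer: I*√33671 ≈ 183.5*I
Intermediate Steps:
d = 3844 (d = 62² = 3844)
√(d - 37515) = √(3844 - 37515) = √(-33671) = I*√33671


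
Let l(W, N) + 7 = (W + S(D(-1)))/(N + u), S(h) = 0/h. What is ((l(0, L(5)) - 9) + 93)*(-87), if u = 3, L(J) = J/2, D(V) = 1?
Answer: -6699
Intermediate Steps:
L(J) = J/2 (L(J) = J*(½) = J/2)
S(h) = 0
l(W, N) = -7 + W/(3 + N) (l(W, N) = -7 + (W + 0)/(N + 3) = -7 + W/(3 + N))
((l(0, L(5)) - 9) + 93)*(-87) = (((-21 + 0 - 7*5/2)/(3 + (½)*5) - 9) + 93)*(-87) = (((-21 + 0 - 7*5/2)/(3 + 5/2) - 9) + 93)*(-87) = (((-21 + 0 - 35/2)/(11/2) - 9) + 93)*(-87) = (((2/11)*(-77/2) - 9) + 93)*(-87) = ((-7 - 9) + 93)*(-87) = (-16 + 93)*(-87) = 77*(-87) = -6699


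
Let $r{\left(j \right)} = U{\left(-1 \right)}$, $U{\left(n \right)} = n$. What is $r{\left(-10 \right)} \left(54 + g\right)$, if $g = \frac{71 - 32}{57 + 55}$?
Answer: $- \frac{6087}{112} \approx -54.348$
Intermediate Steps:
$r{\left(j \right)} = -1$
$g = \frac{39}{112} \approx 0.34821$
$r{\left(-10 \right)} \left(54 + g\right) = - (54 + \frac{39}{112}) = \left(-1\right) \frac{6087}{112} = - \frac{6087}{112}$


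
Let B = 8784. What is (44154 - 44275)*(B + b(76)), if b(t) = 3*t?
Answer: -1090452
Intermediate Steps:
(44154 - 44275)*(B + b(76)) = (44154 - 44275)*(8784 + 3*76) = -121*(8784 + 228) = -121*9012 = -1090452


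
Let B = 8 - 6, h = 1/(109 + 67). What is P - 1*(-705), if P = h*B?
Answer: 62041/88 ≈ 705.01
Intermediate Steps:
h = 1/176 ≈ 0.0056818
B = 2
P = 1/88 (P = (1/176)*2 = 1/88 ≈ 0.011364)
P - 1*(-705) = 1/88 - 1*(-705) = 1/88 + 705 = 62041/88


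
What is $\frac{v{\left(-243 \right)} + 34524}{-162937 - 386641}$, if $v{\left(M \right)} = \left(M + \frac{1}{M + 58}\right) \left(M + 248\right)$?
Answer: $- \frac{616216}{10167193} \approx -0.060608$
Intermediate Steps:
$v{\left(M \right)} = \left(248 + M\right) \left(M + \frac{1}{58 + M}\right)$ ($v{\left(M \right)} = \left(M + \frac{1}{58 + M}\right) \left(248 + M\right) = \left(248 + M\right) \left(M + \frac{1}{58 + M}\right)$)
$\frac{v{\left(-243 \right)} + 34524}{-162937 - 386641} = \frac{\frac{248 + \left(-243\right)^{3} + 306 \left(-243\right)^{2} + 14385 \left(-243\right)}{58 - 243} + 34524}{-162937 - 386641} = \frac{\frac{248 - 14348907 + 306 \cdot 59049 - 3495555}{-185} + 34524}{-549578} = \left(- \frac{248 - 14348907 + 18068994 - 3495555}{185} + 34524\right) \left(- \frac{1}{549578}\right) = \left(\left(- \frac{1}{185}\right) 224780 + 34524\right) \left(- \frac{1}{549578}\right) = \left(- \frac{44956}{37} + 34524\right) \left(- \frac{1}{549578}\right) = \frac{1232432}{37} \left(- \frac{1}{549578}\right) = - \frac{616216}{10167193}$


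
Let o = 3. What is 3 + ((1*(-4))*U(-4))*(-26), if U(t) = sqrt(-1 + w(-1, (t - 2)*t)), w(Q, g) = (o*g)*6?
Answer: 3 + 104*sqrt(431) ≈ 2162.1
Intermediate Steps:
w(Q, g) = 18*g (w(Q, g) = (3*g)*6 = 18*g)
U(t) = sqrt(-1 + 18*t*(-2 + t)) (U(t) = sqrt(-1 + 18*((t - 2)*t)) = sqrt(-1 + 18*((-2 + t)*t)) = sqrt(-1 + 18*(t*(-2 + t))) = sqrt(-1 + 18*t*(-2 + t)))
3 + ((1*(-4))*U(-4))*(-26) = 3 + ((1*(-4))*sqrt(-1 + 18*(-4)*(-2 - 4)))*(-26) = 3 - 4*sqrt(-1 + 18*(-4)*(-6))*(-26) = 3 - 4*sqrt(-1 + 432)*(-26) = 3 - 4*sqrt(431)*(-26) = 3 + 104*sqrt(431)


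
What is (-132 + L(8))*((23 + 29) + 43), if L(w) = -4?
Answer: -12920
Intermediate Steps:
(-132 + L(8))*((23 + 29) + 43) = (-132 - 4)*((23 + 29) + 43) = -136*(52 + 43) = -136*95 = -12920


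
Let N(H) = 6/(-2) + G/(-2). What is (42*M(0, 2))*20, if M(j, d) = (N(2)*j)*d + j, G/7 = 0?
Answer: 0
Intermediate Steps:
G = 0 (G = 7*0 = 0)
N(H) = -3 (N(H) = 6/(-2) + 0/(-2) = 6*(-1/2) + 0*(-1/2) = -3 + 0 = -3)
M(j, d) = j - 3*d*j (M(j, d) = (-3*j)*d + j = -3*d*j + j = j - 3*d*j)
(42*M(0, 2))*20 = (42*(0*(1 - 3*2)))*20 = (42*(0*(1 - 6)))*20 = (42*(0*(-5)))*20 = (42*0)*20 = 0*20 = 0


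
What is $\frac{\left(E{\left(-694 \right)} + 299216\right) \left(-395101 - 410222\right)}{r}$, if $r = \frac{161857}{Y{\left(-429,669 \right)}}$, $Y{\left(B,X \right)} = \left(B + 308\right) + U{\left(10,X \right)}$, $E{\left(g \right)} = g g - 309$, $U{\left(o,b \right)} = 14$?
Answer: $\frac{67259047651623}{161857} \approx 4.1555 \cdot 10^{8}$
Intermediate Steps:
$E{\left(g \right)} = -309 + g^{2}$ ($E{\left(g \right)} = g^{2} - 309 = -309 + g^{2}$)
$Y{\left(B,X \right)} = 322 + B$ ($Y{\left(B,X \right)} = \left(B + 308\right) + 14 = \left(308 + B\right) + 14 = 322 + B$)
$r = - \frac{161857}{107}$ ($r = \frac{161857}{322 - 429} = \frac{161857}{-107} = 161857 \left(- \frac{1}{107}\right) = - \frac{161857}{107} \approx -1512.7$)
$\frac{\left(E{\left(-694 \right)} + 299216\right) \left(-395101 - 410222\right)}{r} = \frac{\left(\left(-309 + \left(-694\right)^{2}\right) + 299216\right) \left(-395101 - 410222\right)}{- \frac{161857}{107}} = \left(\left(-309 + 481636\right) + 299216\right) \left(-805323\right) \left(- \frac{107}{161857}\right) = \left(481327 + 299216\right) \left(-805323\right) \left(- \frac{107}{161857}\right) = 780543 \left(-805323\right) \left(- \frac{107}{161857}\right) = \left(-628589230389\right) \left(- \frac{107}{161857}\right) = \frac{67259047651623}{161857}$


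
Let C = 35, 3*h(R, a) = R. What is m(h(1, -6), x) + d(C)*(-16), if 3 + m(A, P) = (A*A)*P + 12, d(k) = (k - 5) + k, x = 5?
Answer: -9274/9 ≈ -1030.4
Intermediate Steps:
h(R, a) = R/3
d(k) = -5 + 2*k (d(k) = (-5 + k) + k = -5 + 2*k)
m(A, P) = 9 + P*A² (m(A, P) = -3 + ((A*A)*P + 12) = -3 + (A²*P + 12) = -3 + (P*A² + 12) = -3 + (12 + P*A²) = 9 + P*A²)
m(h(1, -6), x) + d(C)*(-16) = (9 + 5*((⅓)*1)²) + (-5 + 2*35)*(-16) = (9 + 5*(⅓)²) + (-5 + 70)*(-16) = (9 + 5*(⅑)) + 65*(-16) = (9 + 5/9) - 1040 = 86/9 - 1040 = -9274/9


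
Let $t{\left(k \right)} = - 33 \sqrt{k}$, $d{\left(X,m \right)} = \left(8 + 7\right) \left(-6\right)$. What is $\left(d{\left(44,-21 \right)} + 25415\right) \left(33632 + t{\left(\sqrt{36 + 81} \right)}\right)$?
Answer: $851730400 - 835725 \sqrt{3} \sqrt[4]{13} \approx 8.4898 \cdot 10^{8}$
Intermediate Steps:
$d{\left(X,m \right)} = -90$ ($d{\left(X,m \right)} = 15 \left(-6\right) = -90$)
$\left(d{\left(44,-21 \right)} + 25415\right) \left(33632 + t{\left(\sqrt{36 + 81} \right)}\right) = \left(-90 + 25415\right) \left(33632 - 33 \sqrt{\sqrt{36 + 81}}\right) = 25325 \left(33632 - 33 \sqrt{\sqrt{117}}\right) = 25325 \left(33632 - 33 \sqrt{3 \sqrt{13}}\right) = 25325 \left(33632 - 33 \sqrt{3} \sqrt[4]{13}\right) = 851730400 - 835725 \sqrt{3} \sqrt[4]{13}$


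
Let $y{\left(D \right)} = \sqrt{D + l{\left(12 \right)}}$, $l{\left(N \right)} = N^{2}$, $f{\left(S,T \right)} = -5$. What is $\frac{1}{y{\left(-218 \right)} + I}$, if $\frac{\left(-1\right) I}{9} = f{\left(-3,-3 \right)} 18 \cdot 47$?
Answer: $\frac{19035}{724662487} - \frac{i \sqrt{74}}{1449324974} \approx 2.6267 \cdot 10^{-5} - 5.9354 \cdot 10^{-9} i$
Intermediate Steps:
$y{\left(D \right)} = \sqrt{144 + D}$ ($y{\left(D \right)} = \sqrt{D + 12^{2}} = \sqrt{D + 144} = \sqrt{144 + D}$)
$I = 38070$ ($I = - 9 \left(-5\right) 18 \cdot 47 = - 9 \left(\left(-90\right) 47\right) = \left(-9\right) \left(-4230\right) = 38070$)
$\frac{1}{y{\left(-218 \right)} + I} = \frac{1}{\sqrt{144 - 218} + 38070} = \frac{1}{\sqrt{-74} + 38070} = \frac{1}{i \sqrt{74} + 38070} = \frac{1}{38070 + i \sqrt{74}}$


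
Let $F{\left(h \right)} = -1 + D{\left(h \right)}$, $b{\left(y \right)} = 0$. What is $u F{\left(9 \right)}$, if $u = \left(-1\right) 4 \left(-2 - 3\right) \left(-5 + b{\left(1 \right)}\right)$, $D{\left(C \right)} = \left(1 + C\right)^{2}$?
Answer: $-9900$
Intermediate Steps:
$F{\left(h \right)} = -1 + \left(1 + h\right)^{2}$
$u = -100$ ($u = \left(-1\right) 4 \left(-2 - 3\right) \left(-5 + 0\right) = - 4 \left(\left(-5\right) \left(-5\right)\right) = \left(-4\right) 25 = -100$)
$u F{\left(9 \right)} = - 100 \cdot 9 \left(2 + 9\right) = - 100 \cdot 9 \cdot 11 = \left(-100\right) 99 = -9900$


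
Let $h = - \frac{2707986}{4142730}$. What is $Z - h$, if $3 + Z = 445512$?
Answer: $\frac{307604367926}{690455} \approx 4.4551 \cdot 10^{5}$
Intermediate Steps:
$Z = 445509$ ($Z = -3 + 445512 = 445509$)
$h = - \frac{451331}{690455}$ ($h = \left(-2707986\right) \frac{1}{4142730} = - \frac{451331}{690455} \approx -0.65367$)
$Z - h = 445509 - - \frac{451331}{690455} = 445509 + \frac{451331}{690455} = \frac{307604367926}{690455}$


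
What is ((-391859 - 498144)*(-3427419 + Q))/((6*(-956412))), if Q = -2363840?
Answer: -5154237883777/5738472 ≈ -8.9819e+5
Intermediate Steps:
((-391859 - 498144)*(-3427419 + Q))/((6*(-956412))) = ((-391859 - 498144)*(-3427419 - 2363840))/((6*(-956412))) = -890003*(-5791259)/(-5738472) = 5154237883777*(-1/5738472) = -5154237883777/5738472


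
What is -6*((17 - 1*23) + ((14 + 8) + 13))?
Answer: -174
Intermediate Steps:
-6*((17 - 1*23) + ((14 + 8) + 13)) = -6*((17 - 23) + (22 + 13)) = -6*(-6 + 35) = -6*29 = -174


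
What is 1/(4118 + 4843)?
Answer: 1/8961 ≈ 0.00011159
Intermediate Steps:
1/(4118 + 4843) = 1/8961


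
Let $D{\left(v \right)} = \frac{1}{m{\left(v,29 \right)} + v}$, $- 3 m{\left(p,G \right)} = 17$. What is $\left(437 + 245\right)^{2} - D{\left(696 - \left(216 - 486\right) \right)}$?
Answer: $\frac{1340022241}{2881} \approx 4.6512 \cdot 10^{5}$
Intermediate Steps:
$m{\left(p,G \right)} = - \frac{17}{3}$ ($m{\left(p,G \right)} = \left(- \frac{1}{3}\right) 17 = - \frac{17}{3}$)
$D{\left(v \right)} = \frac{1}{- \frac{17}{3} + v}$
$\left(437 + 245\right)^{2} - D{\left(696 - \left(216 - 486\right) \right)} = \left(437 + 245\right)^{2} - \frac{3}{-17 + 3 \left(696 - \left(216 - 486\right)\right)} = 682^{2} - \frac{3}{-17 + 3 \left(696 - \left(216 - 486\right)\right)} = 465124 - \frac{3}{-17 + 3 \left(696 - -270\right)} = 465124 - \frac{3}{-17 + 3 \left(696 + 270\right)} = 465124 - \frac{3}{-17 + 3 \cdot 966} = 465124 - \frac{3}{-17 + 2898} = 465124 - \frac{3}{2881} = \frac{1340022241}{2881}$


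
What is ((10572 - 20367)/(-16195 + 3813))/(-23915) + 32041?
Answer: 1897567537387/59223106 ≈ 32041.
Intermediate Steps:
((10572 - 20367)/(-16195 + 3813))/(-23915) + 32041 = -9795/(-12382)*(-1/23915) + 32041 = -9795*(-1/12382)*(-1/23915) + 32041 = (9795/12382)*(-1/23915) + 32041 = -1959/59223106 + 32041 = 1897567537387/59223106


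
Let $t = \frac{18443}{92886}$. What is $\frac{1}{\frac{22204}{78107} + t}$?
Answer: $\frac{7255046802}{3502968145} \approx 2.0711$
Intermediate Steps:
$t = \frac{18443}{92886}$ ($t = 18443 \cdot \frac{1}{92886} = \frac{18443}{92886} \approx 0.19856$)
$\frac{1}{\frac{22204}{78107} + t} = \frac{1}{\frac{22204}{78107} + \frac{18443}{92886}} = \frac{1}{\frac{3502968145}{7255046802}} = \frac{7255046802}{3502968145}$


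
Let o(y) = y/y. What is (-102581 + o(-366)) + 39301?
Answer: -63279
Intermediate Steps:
o(y) = 1
(-102581 + o(-366)) + 39301 = (-102581 + 1) + 39301 = -102580 + 39301 = -63279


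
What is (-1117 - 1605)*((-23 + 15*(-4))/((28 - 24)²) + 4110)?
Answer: -89386397/8 ≈ -1.1173e+7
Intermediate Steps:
(-1117 - 1605)*((-23 + 15*(-4))/((28 - 24)²) + 4110) = -2722*((-23 - 60)/(4²) + 4110) = -2722*(-83/16 + 4110) = -2722*65677/16 = -89386397/8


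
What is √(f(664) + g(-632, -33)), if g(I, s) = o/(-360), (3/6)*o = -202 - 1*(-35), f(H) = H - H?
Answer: √835/30 ≈ 0.96321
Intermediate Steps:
f(H) = 0
o = -334 (o = 2*(-202 - 1*(-35)) = 2*(-202 + 35) = 2*(-167) = -334)
g(I, s) = 167/180 (g(I, s) = -334/(-360) = -334*(-1/360) = 167/180)
√(f(664) + g(-632, -33)) = √(0 + 167/180) = √(167/180) = √835/30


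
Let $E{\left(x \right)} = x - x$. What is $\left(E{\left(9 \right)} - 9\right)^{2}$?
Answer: $81$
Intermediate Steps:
$E{\left(x \right)} = 0$
$\left(E{\left(9 \right)} - 9\right)^{2} = \left(0 - 9\right)^{2} = \left(-9\right)^{2} = 81$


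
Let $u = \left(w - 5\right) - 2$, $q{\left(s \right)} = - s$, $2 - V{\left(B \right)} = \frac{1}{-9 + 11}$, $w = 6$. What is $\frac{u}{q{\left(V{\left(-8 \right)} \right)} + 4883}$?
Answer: $- \frac{2}{9763} \approx -0.00020486$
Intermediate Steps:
$V{\left(B \right)} = \frac{3}{2}$ ($V{\left(B \right)} = 2 - \frac{1}{-9 + 11} = 2 - \frac{1}{2} = \frac{3}{2}$)
$u = -1$ ($u = \left(6 - 5\right) - 2 = 1 - 2 = -1$)
$\frac{u}{q{\left(V{\left(-8 \right)} \right)} + 4883} = - \frac{1}{\left(-1\right) \frac{3}{2} + 4883} = - \frac{1}{- \frac{3}{2} + 4883} = - \frac{1}{\frac{9763}{2}} = \left(-1\right) \frac{2}{9763} = - \frac{2}{9763}$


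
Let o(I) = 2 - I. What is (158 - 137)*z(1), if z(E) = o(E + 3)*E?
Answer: -42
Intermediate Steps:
z(E) = E*(-1 - E) (z(E) = (2 - (E + 3))*E = (2 - (3 + E))*E = (2 + (-3 - E))*E = (-1 - E)*E = E*(-1 - E))
(158 - 137)*z(1) = (158 - 137)*(-1*1*(1 + 1)) = 21*(-1*1*2) = 21*(-2) = -42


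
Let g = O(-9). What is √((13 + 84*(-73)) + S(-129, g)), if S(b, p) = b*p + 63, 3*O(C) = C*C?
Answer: I*√9539 ≈ 97.668*I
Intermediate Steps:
O(C) = C²/3 (O(C) = (C*C)/3 = C²/3)
g = 27 (g = (⅓)*(-9)² = (⅓)*81 = 27)
S(b, p) = 63 + b*p
√((13 + 84*(-73)) + S(-129, g)) = √((13 + 84*(-73)) + (63 - 129*27)) = √((13 - 6132) + (63 - 3483)) = √(-6119 - 3420) = √(-9539) = I*√9539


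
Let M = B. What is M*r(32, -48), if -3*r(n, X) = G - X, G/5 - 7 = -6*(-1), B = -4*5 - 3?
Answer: 2599/3 ≈ 866.33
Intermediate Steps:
B = -23 (B = -20 - 3 = -23)
M = -23
G = 65 (G = 35 + 5*(-6*(-1)) = 35 + 5*6 = 35 + 30 = 65)
r(n, X) = -65/3 + X/3 (r(n, X) = -(65 - X)/3 = -65/3 + X/3)
M*r(32, -48) = -23*(-65/3 + (⅓)*(-48)) = -23*(-65/3 - 16) = -23*(-113/3) = 2599/3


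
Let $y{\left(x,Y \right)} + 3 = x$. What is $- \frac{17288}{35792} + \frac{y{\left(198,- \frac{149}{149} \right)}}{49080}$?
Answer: $- \frac{3506315}{7319464} \approx -0.47904$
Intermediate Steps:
$y{\left(x,Y \right)} = -3 + x$
$- \frac{17288}{35792} + \frac{y{\left(198,- \frac{149}{149} \right)}}{49080} = - \frac{17288}{35792} + \frac{-3 + 198}{49080} = \left(-17288\right) \frac{1}{35792} + 195 \cdot \frac{1}{49080} = - \frac{2161}{4474} + \frac{13}{3272} = - \frac{3506315}{7319464}$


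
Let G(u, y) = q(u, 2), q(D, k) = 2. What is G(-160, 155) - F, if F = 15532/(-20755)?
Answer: 57042/20755 ≈ 2.7483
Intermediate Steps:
F = -15532/20755 (F = 15532*(-1/20755) = -15532/20755 ≈ -0.74835)
G(u, y) = 2
G(-160, 155) - F = 2 - 1*(-15532/20755) = 2 + 15532/20755 = 57042/20755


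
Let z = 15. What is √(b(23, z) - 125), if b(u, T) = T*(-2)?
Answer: I*√155 ≈ 12.45*I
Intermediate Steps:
b(u, T) = -2*T
√(b(23, z) - 125) = √(-2*15 - 125) = √(-30 - 125) = √(-155) = I*√155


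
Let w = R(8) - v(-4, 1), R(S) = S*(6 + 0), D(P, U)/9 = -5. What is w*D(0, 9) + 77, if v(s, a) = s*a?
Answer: -2263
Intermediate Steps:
v(s, a) = a*s
D(P, U) = -45 (D(P, U) = 9*(-5) = -45)
R(S) = 6*S (R(S) = S*6 = 6*S)
w = 52 (w = 6*8 - (-4) = 48 - 1*(-4) = 48 + 4 = 52)
w*D(0, 9) + 77 = 52*(-45) + 77 = -2340 + 77 = -2263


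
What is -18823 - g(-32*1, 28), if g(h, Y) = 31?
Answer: -18854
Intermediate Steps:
-18823 - g(-32*1, 28) = -18823 - 1*31 = -18823 - 31 = -18854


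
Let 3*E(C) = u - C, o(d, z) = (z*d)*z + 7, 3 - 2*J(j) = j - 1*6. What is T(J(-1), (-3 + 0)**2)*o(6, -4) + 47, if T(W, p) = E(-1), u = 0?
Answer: 244/3 ≈ 81.333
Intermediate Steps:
J(j) = 9/2 - j/2 (J(j) = 3/2 - (j - 1*6)/2 = 3/2 - (j - 6)/2 = 3/2 - (-6 + j)/2 = 3/2 + (3 - j/2) = 9/2 - j/2)
o(d, z) = 7 + d*z**2 (o(d, z) = (d*z)*z + 7 = d*z**2 + 7 = 7 + d*z**2)
E(C) = -C/3 (E(C) = (0 - C)/3 = (-C)/3 = -C/3)
T(W, p) = 1/3 (T(W, p) = -1/3*(-1) = 1/3)
T(J(-1), (-3 + 0)**2)*o(6, -4) + 47 = (7 + 6*(-4)**2)/3 + 47 = (7 + 6*16)/3 + 47 = (7 + 96)/3 + 47 = (1/3)*103 + 47 = 103/3 + 47 = 244/3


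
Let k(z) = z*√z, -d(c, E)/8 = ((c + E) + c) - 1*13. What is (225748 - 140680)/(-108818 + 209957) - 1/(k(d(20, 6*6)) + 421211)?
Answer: 719214413168831/855090418316015 - 432*I*√14/25363818655 ≈ 0.8411 - 6.3728e-8*I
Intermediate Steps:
d(c, E) = 104 - 16*c - 8*E (d(c, E) = -8*(((c + E) + c) - 1*13) = -8*(((E + c) + c) - 13) = -8*((E + 2*c) - 13) = -8*(-13 + E + 2*c) = 104 - 16*c - 8*E)
k(z) = z^(3/2)
(225748 - 140680)/(-108818 + 209957) - 1/(k(d(20, 6*6)) + 421211) = (225748 - 140680)/(-108818 + 209957) - 1/((104 - 16*20 - 48*6)^(3/2) + 421211) = 85068/101139 - 1/((104 - 320 - 8*36)^(3/2) + 421211) = 85068*(1/101139) - 1/((104 - 320 - 288)^(3/2) + 421211) = 28356/33713 - 1/((-504)^(3/2) + 421211) = 28356/33713 - 1/(-3024*I*√14 + 421211) = 28356/33713 - 1/(421211 - 3024*I*√14)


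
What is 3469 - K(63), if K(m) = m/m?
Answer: 3468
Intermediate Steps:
K(m) = 1
3469 - K(63) = 3469 - 1*1 = 3469 - 1 = 3468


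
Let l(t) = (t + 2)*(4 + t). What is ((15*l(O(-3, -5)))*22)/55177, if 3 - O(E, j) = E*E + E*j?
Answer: 106590/55177 ≈ 1.9318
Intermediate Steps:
O(E, j) = 3 - E**2 - E*j (O(E, j) = 3 - (E*E + E*j) = 3 - (E**2 + E*j) = 3 + (-E**2 - E*j) = 3 - E**2 - E*j)
l(t) = (2 + t)*(4 + t)
((15*l(O(-3, -5)))*22)/55177 = ((15*(8 + (3 - 1*(-3)**2 - 1*(-3)*(-5))**2 + 6*(3 - 1*(-3)**2 - 1*(-3)*(-5))))*22)/55177 = ((15*(8 + (3 - 1*9 - 15)**2 + 6*(3 - 1*9 - 15)))*22)*(1/55177) = ((15*(8 + (3 - 9 - 15)**2 + 6*(3 - 9 - 15)))*22)*(1/55177) = ((15*(8 + (-21)**2 + 6*(-21)))*22)*(1/55177) = ((15*(8 + 441 - 126))*22)*(1/55177) = ((15*323)*22)*(1/55177) = (4845*22)*(1/55177) = 106590*(1/55177) = 106590/55177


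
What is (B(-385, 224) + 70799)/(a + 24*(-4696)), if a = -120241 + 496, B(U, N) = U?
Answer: -70414/232449 ≈ -0.30292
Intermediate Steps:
a = -119745
(B(-385, 224) + 70799)/(a + 24*(-4696)) = (-385 + 70799)/(-119745 + 24*(-4696)) = 70414/(-119745 - 112704) = 70414/(-232449) = 70414*(-1/232449) = -70414/232449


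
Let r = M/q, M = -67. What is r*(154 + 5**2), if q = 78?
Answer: -11993/78 ≈ -153.76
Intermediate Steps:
r = -67/78 ≈ -0.85897
r*(154 + 5**2) = -67*(154 + 5**2)/78 = -67*(154 + 25)/78 = -67/78*179 = -11993/78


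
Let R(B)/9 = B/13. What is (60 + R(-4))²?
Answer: 553536/169 ≈ 3275.4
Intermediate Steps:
R(B) = 9*B/13 (R(B) = 9*(B/13) = 9*B/13)
(60 + R(-4))² = (60 + (9/13)*(-4))² = (60 - 36/13)² = (744/13)² = 553536/169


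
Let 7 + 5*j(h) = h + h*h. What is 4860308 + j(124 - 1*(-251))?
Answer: 24442533/5 ≈ 4.8885e+6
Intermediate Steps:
j(h) = -7/5 + h/5 + h²/5 (j(h) = -7/5 + (h + h*h)/5 = -7/5 + (h + h²)/5 = -7/5 + (h/5 + h²/5) = -7/5 + h/5 + h²/5)
4860308 + j(124 - 1*(-251)) = 4860308 + (-7/5 + (124 - 1*(-251))/5 + (124 - 1*(-251))²/5) = 4860308 + (-7/5 + (124 + 251)/5 + (124 + 251)²/5) = 4860308 + (-7/5 + (⅕)*375 + (⅕)*375²) = 4860308 + (-7/5 + 75 + (⅕)*140625) = 4860308 + (-7/5 + 75 + 28125) = 4860308 + 140993/5 = 24442533/5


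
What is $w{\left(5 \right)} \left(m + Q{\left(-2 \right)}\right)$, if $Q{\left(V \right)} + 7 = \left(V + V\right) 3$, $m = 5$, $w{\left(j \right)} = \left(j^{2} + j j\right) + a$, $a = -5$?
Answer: $-630$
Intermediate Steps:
$w{\left(j \right)} = -5 + 2 j^{2}$ ($w{\left(j \right)} = \left(j^{2} + j j\right) - 5 = \left(j^{2} + j^{2}\right) - 5 = 2 j^{2} - 5 = -5 + 2 j^{2}$)
$Q{\left(V \right)} = -7 + 6 V$ ($Q{\left(V \right)} = -7 + \left(V + V\right) 3 = -7 + 2 V 3 = -7 + 6 V$)
$w{\left(5 \right)} \left(m + Q{\left(-2 \right)}\right) = \left(-5 + 2 \cdot 5^{2}\right) \left(5 + \left(-7 + 6 \left(-2\right)\right)\right) = \left(-5 + 2 \cdot 25\right) \left(5 - 19\right) = \left(-5 + 50\right) \left(5 - 19\right) = 45 \left(-14\right) = -630$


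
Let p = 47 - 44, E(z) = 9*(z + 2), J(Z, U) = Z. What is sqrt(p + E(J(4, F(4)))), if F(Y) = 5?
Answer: sqrt(57) ≈ 7.5498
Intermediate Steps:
E(z) = 18 + 9*z (E(z) = 9*(2 + z) = 18 + 9*z)
p = 3
sqrt(p + E(J(4, F(4)))) = sqrt(3 + (18 + 9*4)) = sqrt(3 + (18 + 36)) = sqrt(3 + 54) = sqrt(57)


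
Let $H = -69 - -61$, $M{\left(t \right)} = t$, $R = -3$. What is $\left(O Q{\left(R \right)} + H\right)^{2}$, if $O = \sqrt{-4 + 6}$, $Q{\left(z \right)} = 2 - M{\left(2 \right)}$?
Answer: $64$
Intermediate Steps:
$Q{\left(z \right)} = 0$ ($Q{\left(z \right)} = 2 - 2 = 0$)
$O = \sqrt{2} \approx 1.4142$
$H = -8$ ($H = -69 + 61 = -8$)
$\left(O Q{\left(R \right)} + H\right)^{2} = \left(\sqrt{2} \cdot 0 - 8\right)^{2} = \left(0 - 8\right)^{2} = \left(-8\right)^{2} = 64$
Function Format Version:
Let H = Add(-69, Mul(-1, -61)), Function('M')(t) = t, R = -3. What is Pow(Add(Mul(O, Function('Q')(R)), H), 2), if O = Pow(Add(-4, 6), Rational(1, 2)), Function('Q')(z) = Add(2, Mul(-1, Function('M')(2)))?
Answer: 64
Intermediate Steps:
Function('Q')(z) = 0 (Function('Q')(z) = Add(2, Mul(-1, 2)) = Add(2, -2) = 0)
O = Pow(2, Rational(1, 2)) ≈ 1.4142
H = -8 (H = Add(-69, 61) = -8)
Pow(Add(Mul(O, Function('Q')(R)), H), 2) = Pow(Add(Mul(Pow(2, Rational(1, 2)), 0), -8), 2) = Pow(Add(0, -8), 2) = Pow(-8, 2) = 64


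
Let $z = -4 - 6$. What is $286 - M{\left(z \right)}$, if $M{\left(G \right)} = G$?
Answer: $296$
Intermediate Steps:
$z = -10$
$286 - M{\left(z \right)} = 286 - -10 = 286 + 10 = 296$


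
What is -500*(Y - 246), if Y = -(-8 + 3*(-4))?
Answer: 113000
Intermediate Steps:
Y = 20 (Y = -(-8 - 12) = -1*(-20) = 20)
-500*(Y - 246) = -500*(20 - 246) = -500*(-226) = 113000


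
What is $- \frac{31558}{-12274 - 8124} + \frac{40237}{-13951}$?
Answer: $- \frac{876702}{655697} \approx -1.3371$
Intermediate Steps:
$- \frac{31558}{-12274 - 8124} + \frac{40237}{-13951} = - \frac{31558}{-12274 - 8124} + 40237 \left(- \frac{1}{13951}\right) = - \frac{31558}{-20398} - \frac{40237}{13951} = \left(-31558\right) \left(- \frac{1}{20398}\right) - \frac{40237}{13951} = \frac{509}{329} - \frac{40237}{13951} = - \frac{876702}{655697}$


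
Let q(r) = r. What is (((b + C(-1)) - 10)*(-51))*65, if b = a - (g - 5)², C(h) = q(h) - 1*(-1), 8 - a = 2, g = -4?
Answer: 281775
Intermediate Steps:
a = 6 (a = 8 - 1*2 = 8 - 2 = 6)
C(h) = 1 + h (C(h) = h - 1*(-1) = h + 1 = 1 + h)
b = -75 (b = 6 - (-4 - 5)² = 6 - 1*(-9)² = 6 - 1*81 = 6 - 81 = -75)
(((b + C(-1)) - 10)*(-51))*65 = (((-75 + (1 - 1)) - 10)*(-51))*65 = (((-75 + 0) - 10)*(-51))*65 = ((-75 - 10)*(-51))*65 = -85*(-51)*65 = 4335*65 = 281775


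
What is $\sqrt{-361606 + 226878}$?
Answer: $2 i \sqrt{33682} \approx 367.05 i$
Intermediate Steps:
$\sqrt{-361606 + 226878} = \sqrt{-134728} = 2 i \sqrt{33682}$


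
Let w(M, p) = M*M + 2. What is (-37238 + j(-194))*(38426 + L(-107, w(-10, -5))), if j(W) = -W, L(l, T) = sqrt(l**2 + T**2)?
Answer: -1423452744 - 1518804*sqrt(13) ≈ -1.4289e+9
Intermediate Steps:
w(M, p) = 2 + M**2 (w(M, p) = M**2 + 2 = 2 + M**2)
L(l, T) = sqrt(T**2 + l**2)
(-37238 + j(-194))*(38426 + L(-107, w(-10, -5))) = (-37238 - 1*(-194))*(38426 + sqrt((2 + (-10)**2)**2 + (-107)**2)) = (-37238 + 194)*(38426 + sqrt((2 + 100)**2 + 11449)) = -37044*(38426 + sqrt(102**2 + 11449)) = -37044*(38426 + sqrt(10404 + 11449)) = -37044*(38426 + sqrt(21853)) = -37044*(38426 + 41*sqrt(13)) = -1423452744 - 1518804*sqrt(13)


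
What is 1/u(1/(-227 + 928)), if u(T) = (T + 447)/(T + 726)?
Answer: 16417/10108 ≈ 1.6242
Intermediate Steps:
u(T) = (447 + T)/(726 + T)
1/u(1/(-227 + 928)) = 1/((447 + 1/(-227 + 928))/(726 + 1/(-227 + 928))) = 1/((447 + 1/701)/(726 + 1/701)) = 1/((313348/701)/(508927/701)) = 1/((701/508927)*(313348/701)) = 1/(10108/16417) = 16417/10108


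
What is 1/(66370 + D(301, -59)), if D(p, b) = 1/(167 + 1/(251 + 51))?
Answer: 50435/3347371252 ≈ 1.5067e-5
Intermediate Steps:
D(p, b) = 302/50435 (D(p, b) = 1/(167 + 1/302) = 1/(50435/302) = 302/50435)
1/(66370 + D(301, -59)) = 1/(66370 + 302/50435) = 1/(3347371252/50435) = 50435/3347371252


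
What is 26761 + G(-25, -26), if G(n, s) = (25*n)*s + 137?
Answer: 43148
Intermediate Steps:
G(n, s) = 137 + 25*n*s (G(n, s) = 25*n*s + 137 = 137 + 25*n*s)
26761 + G(-25, -26) = 26761 + (137 + 25*(-25)*(-26)) = 26761 + (137 + 16250) = 26761 + 16387 = 43148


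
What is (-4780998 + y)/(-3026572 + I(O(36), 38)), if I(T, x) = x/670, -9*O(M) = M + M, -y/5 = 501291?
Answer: 2441296755/1013901601 ≈ 2.4078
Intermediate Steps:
y = -2506455 (y = -5*501291 = -2506455)
O(M) = -2*M/9 (O(M) = -(M + M)/9 = -2*M/9)
I(T, x) = x/670 (I(T, x) = x*(1/670) = x/670)
(-4780998 + y)/(-3026572 + I(O(36), 38)) = (-4780998 - 2506455)/(-3026572 + (1/670)*38) = -7287453/(-3026572 + 19/335) = -7287453/(-1013901601/335) = -7287453*(-335/1013901601) = 2441296755/1013901601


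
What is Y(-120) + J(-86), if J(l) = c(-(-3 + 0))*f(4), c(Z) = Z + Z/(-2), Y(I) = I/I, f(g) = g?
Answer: 7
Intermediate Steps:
Y(I) = 1
c(Z) = Z/2 (c(Z) = Z + Z*(-1/2) = Z - Z/2 = Z/2)
J(l) = 6 (J(l) = ((-(-3 + 0))/2)*4 = ((-1*(-3))/2)*4 = ((1/2)*3)*4 = (3/2)*4 = 6)
Y(-120) + J(-86) = 1 + 6 = 7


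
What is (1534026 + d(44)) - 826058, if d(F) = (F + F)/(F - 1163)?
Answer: 792216104/1119 ≈ 7.0797e+5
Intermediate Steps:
d(F) = 2*F/(-1163 + F) (d(F) = (2*F)/(-1163 + F) = 2*F/(-1163 + F))
(1534026 + d(44)) - 826058 = (1534026 + 2*44/(-1163 + 44)) - 826058 = (1534026 + 2*44/(-1119)) - 826058 = (1534026 + 2*44*(-1/1119)) - 826058 = (1534026 - 88/1119) - 826058 = 1716575006/1119 - 826058 = 792216104/1119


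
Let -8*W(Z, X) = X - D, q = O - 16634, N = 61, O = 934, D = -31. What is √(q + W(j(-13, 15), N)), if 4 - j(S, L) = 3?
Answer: 67*I*√14/2 ≈ 125.35*I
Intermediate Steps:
j(S, L) = 1 (j(S, L) = 4 - 1*3 = 4 - 3 = 1)
q = -15700 (q = 934 - 16634 = -15700)
W(Z, X) = -31/8 - X/8 (W(Z, X) = -(X - 1*(-31))/8 = -(X + 31)/8 = -(31 + X)/8 = -31/8 - X/8)
√(q + W(j(-13, 15), N)) = √(-15700 + (-31/8 - ⅛*61)) = √(-15700 + (-31/8 - 61/8)) = √(-15700 - 23/2) = √(-31423/2) = 67*I*√14/2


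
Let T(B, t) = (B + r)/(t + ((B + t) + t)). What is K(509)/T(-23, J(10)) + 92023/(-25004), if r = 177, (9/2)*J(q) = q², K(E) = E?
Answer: 116051935/825132 ≈ 140.65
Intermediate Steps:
J(q) = 2*q²/9
T(B, t) = (177 + B)/(B + 3*t) (T(B, t) = (B + 177)/(t + ((B + t) + t)) = (177 + B)/(t + (B + 2*t)) = (177 + B)/(B + 3*t))
K(509)/T(-23, J(10)) + 92023/(-25004) = 509/(((177 - 23)/(-23 + 3*((2/9)*10²)))) + 92023/(-25004) = 509/((154/(-23 + 3*((2/9)*100)))) + 92023*(-1/25004) = 509/((154/(-23 + 3*(200/9)))) - 92023/25004 = 509/((154/(-23 + 200/3))) - 92023/25004 = 509/((154/(131/3))) - 92023/25004 = 509/(((3/131)*154)) - 92023/25004 = 509/(462/131) - 92023/25004 = 509*(131/462) - 92023/25004 = 66679/462 - 92023/25004 = 116051935/825132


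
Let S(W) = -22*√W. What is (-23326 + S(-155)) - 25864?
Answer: -49190 - 22*I*√155 ≈ -49190.0 - 273.9*I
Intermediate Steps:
(-23326 + S(-155)) - 25864 = (-23326 - 22*I*√155) - 25864 = -49190 - 22*I*√155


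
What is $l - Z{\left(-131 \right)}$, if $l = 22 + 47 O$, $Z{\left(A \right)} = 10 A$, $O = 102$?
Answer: $6126$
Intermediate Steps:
$l = 4816$ ($l = 22 + 47 \cdot 102 = 22 + 4794 = 4816$)
$l - Z{\left(-131 \right)} = 4816 - 10 \left(-131\right) = 4816 - -1310 = 4816 + 1310 = 6126$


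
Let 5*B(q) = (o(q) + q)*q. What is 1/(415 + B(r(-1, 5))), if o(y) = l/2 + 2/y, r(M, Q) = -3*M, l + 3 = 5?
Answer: 5/2089 ≈ 0.0023935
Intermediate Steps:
l = 2 (l = -3 + 5 = 2)
o(y) = 1 + 2/y (o(y) = 2/2 + 2/y = 2*(½) + 2/y = 1 + 2/y)
B(q) = q*(q + (2 + q)/q)/5 (B(q) = (((2 + q)/q + q)*q)/5 = ((q + (2 + q)/q)*q)/5 = (q*(q + (2 + q)/q))/5 = q*(q + (2 + q)/q)/5)
1/(415 + B(r(-1, 5))) = 1/(415 + (⅖ + (-3*(-1))*(1 - 3*(-1))/5)) = 1/(415 + (⅖ + (⅕)*3*(1 + 3))) = 1/(415 + (⅖ + (⅕)*3*4)) = 1/(415 + (⅖ + 12/5)) = 1/(415 + 14/5) = 1/(2089/5) = 5/2089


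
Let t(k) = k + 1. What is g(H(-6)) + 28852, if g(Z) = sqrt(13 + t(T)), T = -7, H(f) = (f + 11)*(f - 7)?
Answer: 28852 + sqrt(7) ≈ 28855.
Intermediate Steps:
H(f) = (-7 + f)*(11 + f) (H(f) = (11 + f)*(-7 + f) = (-7 + f)*(11 + f))
t(k) = 1 + k
g(Z) = sqrt(7) (g(Z) = sqrt(13 + (1 - 7)) = sqrt(13 - 6) = sqrt(7))
g(H(-6)) + 28852 = sqrt(7) + 28852 = 28852 + sqrt(7)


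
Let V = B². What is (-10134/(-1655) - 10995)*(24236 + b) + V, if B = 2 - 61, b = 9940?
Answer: -621539172961/1655 ≈ -3.7555e+8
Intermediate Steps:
B = -59
V = 3481 (V = (-59)² = 3481)
(-10134/(-1655) - 10995)*(24236 + b) + V = (-10134/(-1655) - 10995)*(24236 + 9940) + 3481 = (-10134*(-1/1655) - 10995)*34176 + 3481 = (10134/1655 - 10995)*34176 + 3481 = -18186591/1655*34176 + 3481 = -621544934016/1655 + 3481 = -621539172961/1655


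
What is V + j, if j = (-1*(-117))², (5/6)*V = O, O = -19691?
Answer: -49701/5 ≈ -9940.2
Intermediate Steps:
V = -118146/5 (V = (6/5)*(-19691) = -118146/5 ≈ -23629.)
j = 13689 (j = 117² = 13689)
V + j = -118146/5 + 13689 = -49701/5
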